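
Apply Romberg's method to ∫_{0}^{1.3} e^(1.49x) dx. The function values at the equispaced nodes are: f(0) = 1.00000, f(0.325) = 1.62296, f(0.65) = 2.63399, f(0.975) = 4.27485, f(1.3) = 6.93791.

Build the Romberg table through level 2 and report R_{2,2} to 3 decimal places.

R_{0,0} (trapezoid, 1 panel, h=1.3000): 5.15964
R_{1,0} (trapezoid, 2 panels, h=0.6500): 4.29191
R_{2,0} (trapezoid, 4 panels, h=0.3250): 4.06275
R_{1,1} = 4.29191 + (4.29191 − 5.15964)/3 = 4.00267
R_{2,1} = 4.06275 + (4.06275 − 4.29191)/3 = 3.98636
R_{2,2} = 3.98636 + (3.98636 − 4.00267)/15 = 3.98527

3.985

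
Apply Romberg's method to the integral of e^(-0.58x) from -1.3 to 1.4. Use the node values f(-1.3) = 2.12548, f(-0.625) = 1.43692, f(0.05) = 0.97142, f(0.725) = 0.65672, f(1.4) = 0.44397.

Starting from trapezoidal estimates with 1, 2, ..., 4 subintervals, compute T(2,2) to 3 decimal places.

2.899

T(0,0) (trapezoid, 1 panel, h=2.7000): 3.46876
T(1,0) (trapezoid, 2 panels, h=1.3500): 3.04580
T(2,0) (trapezoid, 4 panels, h=0.6750): 2.93610
T(1,1) = 3.04580 + (3.04580 − 3.46876)/3 = 2.90481
T(2,1) = 2.93610 + (2.93610 − 3.04580)/3 = 2.89953
T(2,2) = 2.89953 + (2.89953 − 2.90481)/15 = 2.89918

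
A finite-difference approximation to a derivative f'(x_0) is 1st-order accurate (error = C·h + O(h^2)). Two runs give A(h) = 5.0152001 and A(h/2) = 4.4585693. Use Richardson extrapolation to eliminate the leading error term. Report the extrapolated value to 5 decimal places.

The leading error scales as h; refining by a factor of 2 reduces it by 2^1 = 2.
Extrapolated value = (2·A(h/2) − A(h)) / (2 − 1)
= (2·4.4585693 − 5.0152001) / 1
= 3.9019385 / 1 = 3.9019385

3.90194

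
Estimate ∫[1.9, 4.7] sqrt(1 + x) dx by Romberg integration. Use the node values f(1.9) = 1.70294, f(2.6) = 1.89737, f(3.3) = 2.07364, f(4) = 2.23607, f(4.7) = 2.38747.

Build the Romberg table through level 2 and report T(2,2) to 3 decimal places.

5.780

T(0,0) (trapezoid, 1 panel, h=2.8000): 5.72657
T(1,0) (trapezoid, 2 panels, h=1.4000): 5.76638
T(2,0) (trapezoid, 4 panels, h=0.7000): 5.77660
T(1,1) = 5.76638 + (5.76638 − 5.72657)/3 = 5.77965
T(2,1) = 5.77660 + (5.77660 − 5.76638)/3 = 5.78001
T(2,2) = 5.78001 + (5.78001 − 5.77965)/15 = 5.78003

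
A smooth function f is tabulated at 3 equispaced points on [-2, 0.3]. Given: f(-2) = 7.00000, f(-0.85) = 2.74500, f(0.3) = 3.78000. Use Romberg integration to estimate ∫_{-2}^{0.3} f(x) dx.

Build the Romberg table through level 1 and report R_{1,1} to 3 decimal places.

8.341

R_{0,0} (trapezoid, 1 panel, h=2.3000): 12.39700
R_{1,0} (trapezoid, 2 panels, h=1.1500): 9.35525
R_{1,1} = 9.35525 + (9.35525 − 12.39700)/3 = 8.34133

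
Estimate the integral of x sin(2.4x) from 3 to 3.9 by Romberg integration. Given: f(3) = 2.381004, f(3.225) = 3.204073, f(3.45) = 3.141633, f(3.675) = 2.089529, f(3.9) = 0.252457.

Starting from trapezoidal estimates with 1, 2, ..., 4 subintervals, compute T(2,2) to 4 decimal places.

T(0,0) (trapezoid, 1 panel, h=0.9000): 1.185057
T(1,0) (trapezoid, 2 panels, h=0.4500): 2.006264
T(2,0) (trapezoid, 4 panels, h=0.2250): 2.194192
T(1,1) = 2.006264 + (2.006264 − 1.185057)/3 = 2.280000
T(2,1) = 2.194192 + (2.194192 − 2.006264)/3 = 2.256835
T(2,2) = 2.256835 + (2.256835 − 2.280000)/15 = 2.255291

2.2553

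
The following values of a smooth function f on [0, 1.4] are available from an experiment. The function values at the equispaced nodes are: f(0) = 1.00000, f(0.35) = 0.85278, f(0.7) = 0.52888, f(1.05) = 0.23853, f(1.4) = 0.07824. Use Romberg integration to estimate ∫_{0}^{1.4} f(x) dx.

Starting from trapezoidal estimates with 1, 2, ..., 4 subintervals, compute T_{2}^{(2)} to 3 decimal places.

0.759

T_{0}^{(0)} (trapezoid, 1 panel, h=1.4000): 0.75477
T_{1}^{(0)} (trapezoid, 2 panels, h=0.7000): 0.74760
T_{2}^{(0)} (trapezoid, 4 panels, h=0.3500): 0.75576
T_{1}^{(1)} = 0.74760 + (0.74760 − 0.75477)/3 = 0.74521
T_{2}^{(1)} = 0.75576 + (0.75576 − 0.74760)/3 = 0.75848
T_{2}^{(2)} = 0.75848 + (0.75848 − 0.74521)/15 = 0.75936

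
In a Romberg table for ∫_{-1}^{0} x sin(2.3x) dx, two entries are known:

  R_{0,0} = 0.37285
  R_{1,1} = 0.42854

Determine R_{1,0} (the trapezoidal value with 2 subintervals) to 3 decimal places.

From R_{1,1} = (4·R_{1,0} − R_{0,0})/3, solve for R_{1,0}:
4·R_{1,0} = 3·0.42854 + 0.37285 = 1.65847
R_{1,0} = 0.41462

0.415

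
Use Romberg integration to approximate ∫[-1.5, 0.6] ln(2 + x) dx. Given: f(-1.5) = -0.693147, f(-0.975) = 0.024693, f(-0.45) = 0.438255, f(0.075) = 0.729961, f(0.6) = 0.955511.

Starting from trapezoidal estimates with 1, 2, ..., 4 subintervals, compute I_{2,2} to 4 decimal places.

0.7290

I_{0,0} (trapezoid, 1 panel, h=2.1000): 0.275482
I_{1,0} (trapezoid, 2 panels, h=1.0500): 0.597909
I_{2,0} (trapezoid, 4 panels, h=0.5250): 0.695148
I_{1,1} = 0.597909 + (0.597909 − 0.275482)/3 = 0.705385
I_{2,1} = 0.695148 + (0.695148 − 0.597909)/3 = 0.727561
I_{2,2} = 0.727561 + (0.727561 − 0.705385)/15 = 0.729039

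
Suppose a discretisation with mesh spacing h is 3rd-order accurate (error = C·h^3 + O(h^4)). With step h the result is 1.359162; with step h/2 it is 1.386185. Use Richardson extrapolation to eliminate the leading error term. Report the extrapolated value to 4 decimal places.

1.3900

Extrapolated value = (8·A(h/2) − A(h)) / (8 − 1)
= (8·1.386185 − 1.359162) / 7
= 9.730318 / 7 = 1.390045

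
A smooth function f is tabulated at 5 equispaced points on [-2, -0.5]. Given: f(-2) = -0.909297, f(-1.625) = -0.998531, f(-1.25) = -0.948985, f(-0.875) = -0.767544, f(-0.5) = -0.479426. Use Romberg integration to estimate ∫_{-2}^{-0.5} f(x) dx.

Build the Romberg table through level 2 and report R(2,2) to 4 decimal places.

-1.2937

R(0,0) (trapezoid, 1 panel, h=1.5000): -1.041542
R(1,0) (trapezoid, 2 panels, h=0.7500): -1.232510
R(2,0) (trapezoid, 4 panels, h=0.3750): -1.278533
R(1,1) = -1.232510 + (-1.232510 − (-1.041542))/3 = -1.296166
R(2,1) = -1.278533 + (-1.278533 − (-1.232510))/3 = -1.293874
R(2,2) = -1.293874 + (-1.293874 − (-1.296166))/15 = -1.293721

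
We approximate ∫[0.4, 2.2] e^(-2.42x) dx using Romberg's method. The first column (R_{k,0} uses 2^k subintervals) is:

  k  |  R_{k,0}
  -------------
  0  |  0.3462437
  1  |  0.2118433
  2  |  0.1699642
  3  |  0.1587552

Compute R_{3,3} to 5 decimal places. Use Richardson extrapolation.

Richardson extrapolation on the trapezoidal column (denominator 4−1=3):
R_{1,1} = (4·0.2118433 − 0.3462437) / 3 = 0.1670432
R_{2,1} = (4·0.1699642 − 0.2118433) / 3 = 0.1560045
R_{3,1} = (4·0.1587552 − 0.1699642) / 3 = 0.1550189
R_{2,2} = (16·0.1560045 − 0.1670432) / 15 = 0.1552686
R_{3,2} = 0.1550189 + (0.1550189 − 0.1560045)/15 = 0.1549532
R_{3,3} = 0.1549532 + (0.1549532 − 0.1552686)/63 = 0.1549482

0.15495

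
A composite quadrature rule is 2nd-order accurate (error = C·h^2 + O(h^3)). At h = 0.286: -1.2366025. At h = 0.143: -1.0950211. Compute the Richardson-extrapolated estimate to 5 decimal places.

-1.04783

The leading error scales as h^2; refining by a factor of 2 reduces it by 2^2 = 4.
Extrapolated value = (4·A(h/2) − A(h)) / (4 − 1)
= (4·(-1.0950211) − (-1.2366025)) / 3
= -3.1434819 / 3 = -1.0478273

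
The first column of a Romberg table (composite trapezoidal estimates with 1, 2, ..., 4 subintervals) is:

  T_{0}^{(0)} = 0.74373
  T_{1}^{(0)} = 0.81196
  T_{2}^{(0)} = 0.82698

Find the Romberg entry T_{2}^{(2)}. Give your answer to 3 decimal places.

0.832

T_{1}^{(1)} = 0.81196 + (0.81196 − 0.74373)/3 = 0.83470
T_{2}^{(1)} = (4·0.82698 − 0.81196) / 3 = 0.83199
T_{2}^{(2)} = 0.83199 + (0.83199 − 0.83470)/15 = 0.83181
(Column j=1 coincides with Simpson's rule on the same nodes.)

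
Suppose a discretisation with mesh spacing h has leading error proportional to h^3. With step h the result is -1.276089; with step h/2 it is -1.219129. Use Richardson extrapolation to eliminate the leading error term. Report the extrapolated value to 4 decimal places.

The leading error scales as h^3; refining by a factor of 2 reduces it by 2^3 = 8.
Extrapolated value = (8·A(h/2) − A(h)) / (8 − 1)
= (8·(-1.219129) − (-1.276089)) / 7
= -8.476943 / 7 = -1.210992

-1.2110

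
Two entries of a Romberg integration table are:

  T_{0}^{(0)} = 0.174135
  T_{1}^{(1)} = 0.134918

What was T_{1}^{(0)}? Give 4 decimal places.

0.1447

From T_{1}^{(1)} = (4·T_{1}^{(0)} − T_{0}^{(0)})/3, solve for T_{1}^{(0)}:
4·T_{1}^{(0)} = 3·0.134918 + 0.174135 = 0.578889
T_{1}^{(0)} = 0.144722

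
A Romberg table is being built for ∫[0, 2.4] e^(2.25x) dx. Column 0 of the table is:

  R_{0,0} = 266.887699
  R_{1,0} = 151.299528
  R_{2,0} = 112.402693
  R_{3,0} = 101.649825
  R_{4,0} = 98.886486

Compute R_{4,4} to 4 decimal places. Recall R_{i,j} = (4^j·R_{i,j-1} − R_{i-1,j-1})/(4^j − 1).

97.9584

Richardson extrapolation on the trapezoidal column (denominator 4−1=3):
R_{1,1} = (4·151.299528 − 266.887699) / 3 = 112.770138
R_{2,1} = 112.402693 + (112.402693 − 151.299528)/3 = 99.437081
R_{3,1} = (4·101.649825 − 112.402693) / 3 = 98.065536
R_{4,1} = (4·98.886486 − 101.649825) / 3 = 97.965373
R_{2,2} = 99.437081 + (99.437081 − 112.770138)/15 = 98.548211
R_{3,2} = (16·98.065536 − 99.437081) / 15 = 97.974100
R_{4,2} = 97.965373 + (97.965373 − 98.065536)/15 = 97.958695
R_{3,3} = (64·97.974100 − 98.548211) / 63 = 97.964987
R_{4,3} = (64·97.958695 − 97.974100) / 63 = 97.958450
R_{4,4} = (256·97.958450 − 97.964987) / 255 = 97.958424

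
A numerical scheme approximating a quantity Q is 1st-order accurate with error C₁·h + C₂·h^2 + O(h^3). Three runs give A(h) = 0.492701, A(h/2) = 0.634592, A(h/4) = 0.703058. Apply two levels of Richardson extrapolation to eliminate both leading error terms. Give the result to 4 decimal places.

First eliminate the h term (factor 2^1 = 2):
  B₁ = (2·0.634592 − 0.492701)/1 = 0.776483
  B₂ = (2·0.703058 − 0.634592)/1 = 0.771524
Then eliminate the h^2 term (factor 2^2 = 4):
  (4·0.771524 − 0.776483)/3 = 0.769871

0.7699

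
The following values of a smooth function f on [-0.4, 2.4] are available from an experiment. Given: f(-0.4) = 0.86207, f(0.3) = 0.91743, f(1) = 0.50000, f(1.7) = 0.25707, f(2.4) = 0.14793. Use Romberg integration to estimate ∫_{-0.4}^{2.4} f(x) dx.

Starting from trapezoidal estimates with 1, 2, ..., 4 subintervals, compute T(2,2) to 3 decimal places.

T(0,0) (trapezoid, 1 panel, h=2.8000): 1.41400
T(1,0) (trapezoid, 2 panels, h=1.4000): 1.40700
T(2,0) (trapezoid, 4 panels, h=0.7000): 1.52565
T(1,1) = 1.40700 + (1.40700 − 1.41400)/3 = 1.40467
T(2,1) = 1.52565 + (1.52565 − 1.40700)/3 = 1.56520
T(2,2) = 1.56520 + (1.56520 − 1.40467)/15 = 1.57590

1.576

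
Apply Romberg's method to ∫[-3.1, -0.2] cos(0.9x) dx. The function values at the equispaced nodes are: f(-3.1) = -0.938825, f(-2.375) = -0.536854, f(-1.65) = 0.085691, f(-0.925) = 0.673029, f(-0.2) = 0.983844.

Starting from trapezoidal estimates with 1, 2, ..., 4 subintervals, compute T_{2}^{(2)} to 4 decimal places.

0.1837

T_{0}^{(0)} (trapezoid, 1 panel, h=2.9000): 0.065278
T_{1}^{(0)} (trapezoid, 2 panels, h=1.4500): 0.156891
T_{2}^{(0)} (trapezoid, 4 panels, h=0.7250): 0.177172
T_{1}^{(1)} = 0.156891 + (0.156891 − 0.065278)/3 = 0.187429
T_{2}^{(1)} = 0.177172 + (0.177172 − 0.156891)/3 = 0.183932
T_{2}^{(2)} = 0.183932 + (0.183932 − 0.187429)/15 = 0.183699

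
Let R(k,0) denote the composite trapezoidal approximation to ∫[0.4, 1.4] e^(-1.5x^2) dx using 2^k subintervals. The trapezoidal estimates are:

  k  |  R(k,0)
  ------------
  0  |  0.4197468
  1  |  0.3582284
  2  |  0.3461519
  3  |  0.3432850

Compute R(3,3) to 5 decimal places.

Richardson extrapolation on the trapezoidal column (denominator 4−1=3):
R(1,1) = 0.3582284 + (0.3582284 − 0.4197468)/3 = 0.3377223
R(2,1) = (4·0.3461519 − 0.3582284) / 3 = 0.3421264
R(3,1) = 0.3432850 + (0.3432850 − 0.3461519)/3 = 0.3423294
R(2,2) = 0.3421264 + (0.3421264 − 0.3377223)/15 = 0.3424200
R(3,2) = 0.3423294 + (0.3423294 − 0.3421264)/15 = 0.3423429
R(3,3) = (64·0.3423429 − 0.3424200) / 63 = 0.3423417

0.34234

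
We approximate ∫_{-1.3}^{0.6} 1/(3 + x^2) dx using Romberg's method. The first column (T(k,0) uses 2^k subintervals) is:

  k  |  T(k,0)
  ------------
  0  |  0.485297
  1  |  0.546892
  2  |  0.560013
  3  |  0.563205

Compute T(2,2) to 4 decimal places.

0.5642

Richardson extrapolation on the trapezoidal column (denominator 4−1=3):
T(1,1) = (4·0.546892 − 0.485297) / 3 = 0.567424
T(2,1) = (4·0.560013 − 0.546892) / 3 = 0.564387
T(2,2) = (16·0.564387 − 0.567424) / 15 = 0.564185
(Column j=1 coincides with Simpson's rule on the same nodes.)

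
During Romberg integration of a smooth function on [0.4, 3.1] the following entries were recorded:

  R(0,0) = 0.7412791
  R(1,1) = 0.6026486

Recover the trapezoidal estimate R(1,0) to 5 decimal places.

0.63731

From R(1,1) = (4·R(1,0) − R(0,0))/3, solve for R(1,0):
4·R(1,0) = 3·0.6026486 + 0.7412791 = 2.5492249
R(1,0) = 0.6373062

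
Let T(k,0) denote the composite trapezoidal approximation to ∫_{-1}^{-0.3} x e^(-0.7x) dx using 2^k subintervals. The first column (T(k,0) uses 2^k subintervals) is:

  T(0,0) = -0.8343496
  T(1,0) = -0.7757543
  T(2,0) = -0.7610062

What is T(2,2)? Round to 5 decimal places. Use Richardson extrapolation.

-0.75608

T(1,1) = (4·(-0.7757543) − (-0.8343496)) / 3 = -0.7562225
T(2,1) = (4·(-0.7610062) − (-0.7757543)) / 3 = -0.7560902
T(2,2) = -0.7560902 + (-0.7560902 − (-0.7562225))/15 = -0.7560814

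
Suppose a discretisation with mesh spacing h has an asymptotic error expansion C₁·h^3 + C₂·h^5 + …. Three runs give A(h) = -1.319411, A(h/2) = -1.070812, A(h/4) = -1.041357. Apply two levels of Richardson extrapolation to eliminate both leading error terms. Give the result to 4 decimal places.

First eliminate the h^3 term (factor 2^3 = 8):
  B₁ = (8·(-1.070812) − (-1.319411))/7 = -1.035298
  B₂ = (8·(-1.041357) − (-1.070812))/7 = -1.037149
Then eliminate the h^5 term (factor 2^5 = 32):
  (32·(-1.037149) − (-1.035298))/31 = -1.037209

-1.0372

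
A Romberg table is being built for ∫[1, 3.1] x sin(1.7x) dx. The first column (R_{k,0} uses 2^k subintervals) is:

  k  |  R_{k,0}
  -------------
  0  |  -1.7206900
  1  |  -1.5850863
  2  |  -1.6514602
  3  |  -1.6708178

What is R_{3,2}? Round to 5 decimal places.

-1.67752

R_{2,1} = -1.6514602 + (-1.6514602 − (-1.5850863))/3 = -1.6735848
R_{3,1} = (4·(-1.6708178) − (-1.6514602)) / 3 = -1.6772703
R_{3,2} = -1.6772703 + (-1.6772703 − (-1.6735848))/15 = -1.6775160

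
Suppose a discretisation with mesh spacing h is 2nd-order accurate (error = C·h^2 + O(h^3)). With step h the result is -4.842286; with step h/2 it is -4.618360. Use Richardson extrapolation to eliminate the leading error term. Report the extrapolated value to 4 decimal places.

-4.5437

Extrapolated value = (4·A(h/2) − A(h)) / (4 − 1)
= (4·(-4.618360) − (-4.842286)) / 3
= -13.631154 / 3 = -4.543718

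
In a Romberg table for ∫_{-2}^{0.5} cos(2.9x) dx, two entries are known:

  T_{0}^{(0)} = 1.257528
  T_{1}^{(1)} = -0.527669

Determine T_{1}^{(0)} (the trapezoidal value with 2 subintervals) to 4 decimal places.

-0.0814

From T_{1}^{(1)} = (4·T_{1}^{(0)} − T_{0}^{(0)})/3, solve for T_{1}^{(0)}:
4·T_{1}^{(0)} = 3·(-0.527669) + 1.257528 = -0.325479
T_{1}^{(0)} = -0.081370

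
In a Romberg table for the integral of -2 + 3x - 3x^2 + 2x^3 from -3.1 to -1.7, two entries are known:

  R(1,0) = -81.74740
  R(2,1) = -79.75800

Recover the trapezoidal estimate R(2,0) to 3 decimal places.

-80.255

From R(2,1) = (4·R(2,0) − R(1,0))/3, solve for R(2,0):
4·R(2,0) = 3·(-79.75800) + (-81.74740) = -321.02140
R(2,0) = -80.25535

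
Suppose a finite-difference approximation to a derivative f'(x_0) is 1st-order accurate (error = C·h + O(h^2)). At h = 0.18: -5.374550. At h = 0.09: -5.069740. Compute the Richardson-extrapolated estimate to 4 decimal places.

Extrapolated value = (2·A(h/2) − A(h)) / (2 − 1)
= (2·(-5.069740) − (-5.374550)) / 1
= -4.764930 / 1 = -4.764930

-4.7649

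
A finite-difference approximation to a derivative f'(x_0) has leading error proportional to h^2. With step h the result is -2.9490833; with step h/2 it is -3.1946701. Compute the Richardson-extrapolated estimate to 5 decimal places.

-3.27653

The leading error scales as h^2; refining by a factor of 2 reduces it by 2^2 = 4.
Extrapolated value = (4·A(h/2) − A(h)) / (4 − 1)
= (4·(-3.1946701) − (-2.9490833)) / 3
= -9.8295971 / 3 = -3.2765324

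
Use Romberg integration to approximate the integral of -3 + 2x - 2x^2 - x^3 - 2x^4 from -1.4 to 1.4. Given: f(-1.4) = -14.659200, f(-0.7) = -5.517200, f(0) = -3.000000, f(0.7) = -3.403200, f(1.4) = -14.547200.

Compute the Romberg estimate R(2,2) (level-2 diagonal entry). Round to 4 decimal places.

-16.3613

R(0,0) (trapezoid, 1 panel, h=2.8000): -40.888960
R(1,0) (trapezoid, 2 panels, h=1.4000): -24.644480
R(2,0) (trapezoid, 4 panels, h=0.7000): -18.566520
R(1,1) = -24.644480 + (-24.644480 − (-40.888960))/3 = -19.229653
R(2,1) = -18.566520 + (-18.566520 − (-24.644480))/3 = -16.540533
R(2,2) = -16.540533 + (-16.540533 − (-19.229653))/15 = -16.361258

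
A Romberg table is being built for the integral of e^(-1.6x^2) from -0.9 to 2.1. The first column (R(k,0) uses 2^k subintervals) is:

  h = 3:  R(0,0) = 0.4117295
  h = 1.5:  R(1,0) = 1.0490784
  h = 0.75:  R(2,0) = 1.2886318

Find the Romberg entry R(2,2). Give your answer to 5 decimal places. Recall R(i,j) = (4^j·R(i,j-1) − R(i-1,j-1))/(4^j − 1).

1.37561

Richardson extrapolation on the trapezoidal column (denominator 4−1=3):
R(1,1) = 1.0490784 + (1.0490784 − 0.4117295)/3 = 1.2615280
R(2,1) = (4·1.2886318 − 1.0490784) / 3 = 1.3684829
R(2,2) = (16·1.3684829 − 1.2615280) / 15 = 1.3756132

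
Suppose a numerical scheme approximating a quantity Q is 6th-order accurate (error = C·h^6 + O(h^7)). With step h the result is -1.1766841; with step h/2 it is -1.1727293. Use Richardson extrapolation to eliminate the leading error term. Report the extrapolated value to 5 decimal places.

The leading error scales as h^6; refining by a factor of 2 reduces it by 2^6 = 64.
Extrapolated value = (64·A(h/2) − A(h)) / (64 − 1)
= (64·(-1.1727293) − (-1.1766841)) / 63
= -73.8779911 / 63 = -1.1726665

-1.17267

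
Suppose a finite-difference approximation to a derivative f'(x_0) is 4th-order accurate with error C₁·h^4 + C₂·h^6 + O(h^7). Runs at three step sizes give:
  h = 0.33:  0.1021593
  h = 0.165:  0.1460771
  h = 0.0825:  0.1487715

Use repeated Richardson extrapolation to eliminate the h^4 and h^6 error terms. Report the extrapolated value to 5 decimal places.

First eliminate the h^4 term (factor 2^4 = 16):
  B₁ = (16·0.1460771 − 0.1021593)/15 = 0.1490050
  B₂ = (16·0.1487715 − 0.1460771)/15 = 0.1489511
Then eliminate the h^6 term (factor 2^6 = 64):
  (64·0.1489511 − 0.1490050)/63 = 0.1489502

0.14895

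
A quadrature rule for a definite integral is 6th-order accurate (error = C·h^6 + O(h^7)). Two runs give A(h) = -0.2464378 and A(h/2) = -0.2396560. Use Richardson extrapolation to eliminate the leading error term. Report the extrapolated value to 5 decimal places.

-0.23955

Extrapolated value = (64·A(h/2) − A(h)) / (64 − 1)
= (64·(-0.2396560) − (-0.2464378)) / 63
= -15.0915462 / 63 = -0.2395484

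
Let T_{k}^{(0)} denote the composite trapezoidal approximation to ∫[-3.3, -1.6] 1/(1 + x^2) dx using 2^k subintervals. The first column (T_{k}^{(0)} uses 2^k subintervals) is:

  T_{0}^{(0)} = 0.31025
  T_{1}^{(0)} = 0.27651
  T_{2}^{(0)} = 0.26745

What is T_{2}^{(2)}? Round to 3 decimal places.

0.264

T_{1}^{(1)} = 0.27651 + (0.27651 − 0.31025)/3 = 0.26526
T_{2}^{(1)} = 0.26745 + (0.26745 − 0.27651)/3 = 0.26443
T_{2}^{(2)} = (16·0.26443 − 0.26526) / 15 = 0.26437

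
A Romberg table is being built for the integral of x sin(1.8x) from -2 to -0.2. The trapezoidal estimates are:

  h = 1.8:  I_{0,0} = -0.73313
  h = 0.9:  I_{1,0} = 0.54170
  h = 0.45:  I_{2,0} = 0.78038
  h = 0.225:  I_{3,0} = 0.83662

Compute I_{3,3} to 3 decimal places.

Richardson extrapolation on the trapezoidal column (denominator 4−1=3):
I_{1,1} = (4·0.54170 − (-0.73313)) / 3 = 0.96664
I_{2,1} = 0.78038 + (0.78038 − 0.54170)/3 = 0.85994
I_{3,1} = 0.83662 + (0.83662 − 0.78038)/3 = 0.85537
I_{2,2} = 0.85994 + (0.85994 − 0.96664)/15 = 0.85283
I_{3,2} = (16·0.85537 − 0.85994) / 15 = 0.85507
I_{3,3} = (64·0.85507 − 0.85283) / 63 = 0.85511

0.855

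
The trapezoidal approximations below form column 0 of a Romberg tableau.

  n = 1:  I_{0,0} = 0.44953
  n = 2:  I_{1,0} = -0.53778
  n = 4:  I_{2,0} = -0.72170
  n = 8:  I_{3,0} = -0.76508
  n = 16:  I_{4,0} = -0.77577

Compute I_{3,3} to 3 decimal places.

-0.779

Richardson extrapolation on the trapezoidal column (denominator 4−1=3):
I_{1,1} = (4·(-0.53778) − 0.44953) / 3 = -0.86688
I_{2,1} = -0.72170 + (-0.72170 − (-0.53778))/3 = -0.78301
I_{3,1} = (4·(-0.76508) − (-0.72170)) / 3 = -0.77954
I_{2,2} = (16·(-0.78301) − (-0.86688)) / 15 = -0.77742
I_{3,2} = (16·(-0.77954) − (-0.78301)) / 15 = -0.77931
I_{3,3} = (64·(-0.77931) − (-0.77742)) / 63 = -0.77934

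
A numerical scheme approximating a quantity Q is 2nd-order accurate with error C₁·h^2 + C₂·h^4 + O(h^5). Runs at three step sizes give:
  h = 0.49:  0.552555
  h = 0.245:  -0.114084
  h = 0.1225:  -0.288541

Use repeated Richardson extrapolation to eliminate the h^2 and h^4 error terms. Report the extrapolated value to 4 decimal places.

-0.3474

First eliminate the h^2 term (factor 2^2 = 4):
  B₁ = (4·(-0.114084) − 0.552555)/3 = -0.336297
  B₂ = (4·(-0.288541) − (-0.114084))/3 = -0.346693
Then eliminate the h^4 term (factor 2^4 = 16):
  (16·(-0.346693) − (-0.336297))/15 = -0.347386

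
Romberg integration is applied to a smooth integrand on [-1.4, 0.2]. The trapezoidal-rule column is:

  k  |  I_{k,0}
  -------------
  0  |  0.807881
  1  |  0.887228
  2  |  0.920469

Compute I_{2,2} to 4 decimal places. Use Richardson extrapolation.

Richardson extrapolation on the trapezoidal column (denominator 4−1=3):
I_{1,1} = 0.887228 + (0.887228 − 0.807881)/3 = 0.913677
I_{2,1} = 0.920469 + (0.920469 − 0.887228)/3 = 0.931549
I_{2,2} = 0.931549 + (0.931549 − 0.913677)/15 = 0.932740

0.9327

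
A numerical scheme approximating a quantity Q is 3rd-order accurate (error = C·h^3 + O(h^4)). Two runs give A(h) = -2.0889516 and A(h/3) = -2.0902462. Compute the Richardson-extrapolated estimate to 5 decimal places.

The leading error scales as h^3; refining by a factor of 3 reduces it by 3^3 = 27.
Extrapolated value = (27·A(h/3) − A(h)) / (27 − 1)
= (27·(-2.0902462) − (-2.0889516)) / 26
= -54.3476958 / 26 = -2.0902960

-2.09030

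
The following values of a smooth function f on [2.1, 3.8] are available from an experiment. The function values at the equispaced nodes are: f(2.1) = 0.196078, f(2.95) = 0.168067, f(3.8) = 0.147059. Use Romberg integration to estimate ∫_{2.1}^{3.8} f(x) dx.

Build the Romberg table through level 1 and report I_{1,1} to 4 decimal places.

I_{0,0} (trapezoid, 1 panel, h=1.7000): 0.291666
I_{1,0} (trapezoid, 2 panels, h=0.8500): 0.288690
I_{1,1} = 0.288690 + (0.288690 − 0.291666)/3 = 0.287698

0.2877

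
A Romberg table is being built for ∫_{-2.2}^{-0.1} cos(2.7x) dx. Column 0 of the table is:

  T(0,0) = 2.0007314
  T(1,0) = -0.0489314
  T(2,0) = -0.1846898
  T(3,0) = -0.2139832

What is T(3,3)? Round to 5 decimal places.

Richardson extrapolation on the trapezoidal column (denominator 4−1=3):
T(1,1) = (4·(-0.0489314) − 2.0007314) / 3 = -0.7321523
T(2,1) = (4·(-0.1846898) − (-0.0489314)) / 3 = -0.2299426
T(3,1) = (4·(-0.2139832) − (-0.1846898)) / 3 = -0.2237477
T(2,2) = -0.2299426 + (-0.2299426 − (-0.7321523))/15 = -0.1964620
T(3,2) = (16·(-0.2237477) − (-0.2299426)) / 15 = -0.2233347
T(3,3) = (64·(-0.2233347) − (-0.1964620)) / 63 = -0.2237613

-0.22376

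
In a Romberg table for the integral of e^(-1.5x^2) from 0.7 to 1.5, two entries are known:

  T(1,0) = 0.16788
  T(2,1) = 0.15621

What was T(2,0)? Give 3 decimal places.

From T(2,1) = (4·T(2,0) − T(1,0))/3, solve for T(2,0):
4·T(2,0) = 3·0.15621 + 0.16788 = 0.63651
T(2,0) = 0.15913

0.159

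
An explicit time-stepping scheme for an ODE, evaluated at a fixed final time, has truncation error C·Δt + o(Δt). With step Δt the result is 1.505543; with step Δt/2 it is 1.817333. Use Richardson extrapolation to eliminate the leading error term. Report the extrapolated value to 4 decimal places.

Extrapolated value = (2·A(Δt/2) − A(Δt)) / (2 − 1)
= (2·1.817333 − 1.505543) / 1
= 2.129123 / 1 = 2.129123

2.1291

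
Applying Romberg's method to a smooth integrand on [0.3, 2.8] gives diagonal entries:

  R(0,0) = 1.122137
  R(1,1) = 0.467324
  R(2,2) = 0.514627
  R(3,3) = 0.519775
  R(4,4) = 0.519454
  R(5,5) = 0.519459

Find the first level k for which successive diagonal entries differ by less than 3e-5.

k = 5

|R(1,1) − R(0,0)| = 0.654813 ≥ 3e-5
|R(2,2) − R(1,1)| = 0.047303 ≥ 3e-5
|R(3,3) − R(2,2)| = 0.005148 ≥ 3e-5
|R(4,4) − R(3,3)| = 0.000321 ≥ 3e-5
|R(5,5) − R(4,4)| = 0.000005 < 3e-5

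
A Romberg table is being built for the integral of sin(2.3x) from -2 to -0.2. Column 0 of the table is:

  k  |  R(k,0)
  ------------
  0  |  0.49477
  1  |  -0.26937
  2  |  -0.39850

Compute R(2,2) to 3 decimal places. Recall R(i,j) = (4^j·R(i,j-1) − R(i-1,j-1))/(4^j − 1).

R(1,1) = (4·(-0.26937) − 0.49477) / 3 = -0.52408
R(2,1) = (4·(-0.39850) − (-0.26937)) / 3 = -0.44154
R(2,2) = -0.44154 + (-0.44154 − (-0.52408))/15 = -0.43604

-0.436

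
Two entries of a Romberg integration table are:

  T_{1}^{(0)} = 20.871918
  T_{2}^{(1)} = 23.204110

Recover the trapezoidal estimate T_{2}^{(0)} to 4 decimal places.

From T_{2}^{(1)} = (4·T_{2}^{(0)} − T_{1}^{(0)})/3, solve for T_{2}^{(0)}:
4·T_{2}^{(0)} = 3·23.204110 + 20.871918 = 90.484248
T_{2}^{(0)} = 22.621062

22.6211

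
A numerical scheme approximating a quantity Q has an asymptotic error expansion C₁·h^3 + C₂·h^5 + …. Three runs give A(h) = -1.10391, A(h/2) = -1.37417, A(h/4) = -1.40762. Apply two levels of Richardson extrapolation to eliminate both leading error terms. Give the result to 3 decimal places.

First eliminate the h^3 term (factor 2^3 = 8):
  B₁ = (8·(-1.37417) − (-1.10391))/7 = -1.41278
  B₂ = (8·(-1.40762) − (-1.37417))/7 = -1.41240
Then eliminate the h^5 term (factor 2^5 = 32):
  (32·(-1.41240) − (-1.41278))/31 = -1.41239

-1.412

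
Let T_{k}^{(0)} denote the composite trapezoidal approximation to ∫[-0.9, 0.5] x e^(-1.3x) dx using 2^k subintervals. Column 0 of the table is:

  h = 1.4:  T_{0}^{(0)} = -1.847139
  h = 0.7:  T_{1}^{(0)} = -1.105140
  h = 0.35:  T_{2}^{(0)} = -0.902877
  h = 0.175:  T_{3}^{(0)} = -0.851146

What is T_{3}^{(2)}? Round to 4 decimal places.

-0.8338

Richardson extrapolation on the trapezoidal column (denominator 4−1=3):
T_{2}^{(1)} = -0.902877 + (-0.902877 − (-1.105140))/3 = -0.835456
T_{3}^{(1)} = (4·(-0.851146) − (-0.902877)) / 3 = -0.833902
T_{3}^{(2)} = (16·(-0.833902) − (-0.835456)) / 15 = -0.833798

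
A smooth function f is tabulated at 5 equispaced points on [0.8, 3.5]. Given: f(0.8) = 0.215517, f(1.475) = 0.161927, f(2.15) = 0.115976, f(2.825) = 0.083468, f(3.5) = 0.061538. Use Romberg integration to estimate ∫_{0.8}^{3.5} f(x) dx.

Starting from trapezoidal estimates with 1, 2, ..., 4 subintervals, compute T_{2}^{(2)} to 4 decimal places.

0.3355

T_{0}^{(0)} (trapezoid, 1 panel, h=2.7000): 0.374024
T_{1}^{(0)} (trapezoid, 2 panels, h=1.3500): 0.343580
T_{2}^{(0)} (trapezoid, 4 panels, h=0.6750): 0.337431
T_{1}^{(1)} = 0.343580 + (0.343580 − 0.374024)/3 = 0.333432
T_{2}^{(1)} = 0.337431 + (0.337431 − 0.343580)/3 = 0.335381
T_{2}^{(2)} = 0.335381 + (0.335381 − 0.333432)/15 = 0.335511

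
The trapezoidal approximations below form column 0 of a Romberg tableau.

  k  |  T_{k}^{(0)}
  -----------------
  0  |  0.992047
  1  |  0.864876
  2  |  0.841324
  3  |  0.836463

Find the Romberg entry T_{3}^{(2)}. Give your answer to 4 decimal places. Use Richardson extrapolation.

Richardson extrapolation on the trapezoidal column (denominator 4−1=3):
T_{2}^{(1)} = 0.841324 + (0.841324 − 0.864876)/3 = 0.833473
T_{3}^{(1)} = 0.836463 + (0.836463 − 0.841324)/3 = 0.834843
T_{3}^{(2)} = 0.834843 + (0.834843 − 0.833473)/15 = 0.834934

0.8349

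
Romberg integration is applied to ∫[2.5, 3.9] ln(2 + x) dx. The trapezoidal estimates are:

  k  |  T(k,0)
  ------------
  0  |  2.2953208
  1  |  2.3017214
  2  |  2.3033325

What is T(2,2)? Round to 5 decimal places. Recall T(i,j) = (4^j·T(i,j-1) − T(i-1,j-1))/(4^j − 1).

Richardson extrapolation on the trapezoidal column (denominator 4−1=3):
T(1,1) = 2.3017214 + (2.3017214 − 2.2953208)/3 = 2.3038549
T(2,1) = (4·2.3033325 − 2.3017214) / 3 = 2.3038695
T(2,2) = 2.3038695 + (2.3038695 − 2.3038549)/15 = 2.3038705

2.30387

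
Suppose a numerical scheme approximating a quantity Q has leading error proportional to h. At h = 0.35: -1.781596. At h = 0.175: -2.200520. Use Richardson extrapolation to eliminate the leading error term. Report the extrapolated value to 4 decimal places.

The leading error scales as h; refining by a factor of 2 reduces it by 2^1 = 2.
Extrapolated value = (2·A(h/2) − A(h)) / (2 − 1)
= (2·(-2.200520) − (-1.781596)) / 1
= -2.619444 / 1 = -2.619444

-2.6194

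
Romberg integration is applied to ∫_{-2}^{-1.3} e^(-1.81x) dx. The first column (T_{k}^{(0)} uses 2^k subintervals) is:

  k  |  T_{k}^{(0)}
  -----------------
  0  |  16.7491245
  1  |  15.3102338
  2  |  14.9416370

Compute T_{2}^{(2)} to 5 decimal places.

T_{1}^{(1)} = (4·15.3102338 − 16.7491245) / 3 = 14.8306036
T_{2}^{(1)} = 14.9416370 + (14.9416370 − 15.3102338)/3 = 14.8187714
T_{2}^{(2)} = 14.8187714 + (14.8187714 − 14.8306036)/15 = 14.8179826

14.81798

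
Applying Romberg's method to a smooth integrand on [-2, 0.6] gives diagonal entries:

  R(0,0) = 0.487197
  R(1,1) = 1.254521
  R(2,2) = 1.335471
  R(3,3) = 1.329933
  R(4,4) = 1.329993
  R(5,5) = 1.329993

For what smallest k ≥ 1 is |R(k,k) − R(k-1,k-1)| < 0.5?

k = 2

|R(1,1) − R(0,0)| = 0.767324 ≥ 0.5
|R(2,2) − R(1,1)| = 0.080950 < 0.5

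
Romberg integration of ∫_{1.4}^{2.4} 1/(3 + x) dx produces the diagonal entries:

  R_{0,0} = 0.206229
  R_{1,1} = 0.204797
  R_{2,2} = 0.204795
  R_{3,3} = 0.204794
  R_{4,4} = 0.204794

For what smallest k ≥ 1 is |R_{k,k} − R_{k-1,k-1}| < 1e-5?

|R_{1,1} − R_{0,0}| = 0.001432 ≥ 1e-5
|R_{2,2} − R_{1,1}| = 0.000002 < 1e-5

k = 2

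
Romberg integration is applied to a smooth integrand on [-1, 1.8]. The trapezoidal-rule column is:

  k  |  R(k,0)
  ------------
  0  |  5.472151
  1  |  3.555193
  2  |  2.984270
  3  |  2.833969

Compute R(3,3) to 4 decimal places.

Richardson extrapolation on the trapezoidal column (denominator 4−1=3):
R(1,1) = (4·3.555193 − 5.472151) / 3 = 2.916207
R(2,1) = 2.984270 + (2.984270 − 3.555193)/3 = 2.793962
R(3,1) = 2.833969 + (2.833969 − 2.984270)/3 = 2.783869
R(2,2) = (16·2.793962 − 2.916207) / 15 = 2.785812
R(3,2) = (16·2.783869 − 2.793962) / 15 = 2.783196
R(3,3) = 2.783196 + (2.783196 − 2.785812)/63 = 2.783154

2.7832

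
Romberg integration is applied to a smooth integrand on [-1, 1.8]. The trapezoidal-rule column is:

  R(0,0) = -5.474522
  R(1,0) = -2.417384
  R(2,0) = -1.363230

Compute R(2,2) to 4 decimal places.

-0.9861

Richardson extrapolation on the trapezoidal column (denominator 4−1=3):
R(1,1) = -2.417384 + (-2.417384 − (-5.474522))/3 = -1.398338
R(2,1) = -1.363230 + (-1.363230 − (-2.417384))/3 = -1.011845
R(2,2) = (16·(-1.011845) − (-1.398338)) / 15 = -0.986079
(Column j=1 coincides with Simpson's rule on the same nodes.)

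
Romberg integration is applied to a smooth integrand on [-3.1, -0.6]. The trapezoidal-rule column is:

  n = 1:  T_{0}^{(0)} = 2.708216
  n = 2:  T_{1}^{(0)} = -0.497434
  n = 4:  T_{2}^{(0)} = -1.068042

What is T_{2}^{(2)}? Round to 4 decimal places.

-1.2377

Richardson extrapolation on the trapezoidal column (denominator 4−1=3):
T_{1}^{(1)} = -0.497434 + (-0.497434 − 2.708216)/3 = -1.565984
T_{2}^{(1)} = (4·(-1.068042) − (-0.497434)) / 3 = -1.258245
T_{2}^{(2)} = (16·(-1.258245) − (-1.565984)) / 15 = -1.237729
(Column j=1 coincides with Simpson's rule on the same nodes.)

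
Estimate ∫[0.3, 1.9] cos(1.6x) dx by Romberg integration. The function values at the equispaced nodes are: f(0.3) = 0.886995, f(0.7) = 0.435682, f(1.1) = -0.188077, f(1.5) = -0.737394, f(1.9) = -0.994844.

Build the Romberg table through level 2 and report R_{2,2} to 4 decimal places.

R_{0,0} (trapezoid, 1 panel, h=1.6000): -0.086279
R_{1,0} (trapezoid, 2 panels, h=0.8000): -0.193601
R_{2,0} (trapezoid, 4 panels, h=0.4000): -0.217485
R_{1,1} = -0.193601 + (-0.193601 − (-0.086279))/3 = -0.229375
R_{2,1} = -0.217485 + (-0.217485 − (-0.193601))/3 = -0.225446
R_{2,2} = -0.225446 + (-0.225446 − (-0.229375))/15 = -0.225184

-0.2252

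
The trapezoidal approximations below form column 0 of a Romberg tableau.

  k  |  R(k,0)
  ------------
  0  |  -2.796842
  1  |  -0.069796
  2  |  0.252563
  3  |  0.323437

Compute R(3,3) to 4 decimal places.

0.3465

R(1,1) = (4·(-0.069796) − (-2.796842)) / 3 = 0.839219
R(2,1) = 0.252563 + (0.252563 − (-0.069796))/3 = 0.360016
R(3,1) = (4·0.323437 − 0.252563) / 3 = 0.347062
R(2,2) = 0.360016 + (0.360016 − 0.839219)/15 = 0.328069
R(3,2) = 0.347062 + (0.347062 − 0.360016)/15 = 0.346198
R(3,3) = (64·0.346198 − 0.328069) / 63 = 0.346486
(Column j=1 coincides with Simpson's rule on the same nodes.)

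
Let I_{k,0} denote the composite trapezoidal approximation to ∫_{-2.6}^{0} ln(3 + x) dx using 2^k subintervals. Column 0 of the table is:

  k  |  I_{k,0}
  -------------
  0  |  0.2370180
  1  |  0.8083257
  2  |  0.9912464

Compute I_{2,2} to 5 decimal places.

I_{1,1} = (4·0.8083257 − 0.2370180) / 3 = 0.9987616
I_{2,1} = 0.9912464 + (0.9912464 − 0.8083257)/3 = 1.0522200
I_{2,2} = (16·1.0522200 − 0.9987616) / 15 = 1.0557839
(Column j=1 coincides with Simpson's rule on the same nodes.)

1.05578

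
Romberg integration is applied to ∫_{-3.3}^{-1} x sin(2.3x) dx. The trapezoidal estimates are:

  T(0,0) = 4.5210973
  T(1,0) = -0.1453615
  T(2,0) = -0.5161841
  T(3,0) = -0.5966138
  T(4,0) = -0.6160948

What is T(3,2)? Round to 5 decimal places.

Richardson extrapolation on the trapezoidal column (denominator 4−1=3):
T(2,1) = (4·(-0.5161841) − (-0.1453615)) / 3 = -0.6397916
T(3,1) = (4·(-0.5966138) − (-0.5161841)) / 3 = -0.6234237
T(3,2) = -0.6234237 + (-0.6234237 − (-0.6397916))/15 = -0.6223325

-0.62233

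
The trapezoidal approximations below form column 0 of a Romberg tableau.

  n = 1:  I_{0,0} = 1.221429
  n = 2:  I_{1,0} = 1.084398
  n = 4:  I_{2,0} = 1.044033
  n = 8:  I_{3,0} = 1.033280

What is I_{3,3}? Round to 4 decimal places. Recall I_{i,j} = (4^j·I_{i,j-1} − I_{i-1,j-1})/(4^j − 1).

I_{1,1} = (4·1.084398 − 1.221429) / 3 = 1.038721
I_{2,1} = (4·1.044033 − 1.084398) / 3 = 1.030578
I_{3,1} = (4·1.033280 − 1.044033) / 3 = 1.029696
I_{2,2} = 1.030578 + (1.030578 − 1.038721)/15 = 1.030035
I_{3,2} = (16·1.029696 − 1.030578) / 15 = 1.029637
I_{3,3} = (64·1.029637 − 1.030035) / 63 = 1.029631
(Column j=1 coincides with Simpson's rule on the same nodes.)

1.0296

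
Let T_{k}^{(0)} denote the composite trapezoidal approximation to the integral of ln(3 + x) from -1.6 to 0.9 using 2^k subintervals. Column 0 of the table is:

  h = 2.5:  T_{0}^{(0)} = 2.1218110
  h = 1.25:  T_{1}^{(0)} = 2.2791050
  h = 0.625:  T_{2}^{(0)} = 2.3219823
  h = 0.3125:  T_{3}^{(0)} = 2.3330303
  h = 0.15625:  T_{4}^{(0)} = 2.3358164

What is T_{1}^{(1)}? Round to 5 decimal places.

2.33154

Richardson extrapolation on the trapezoidal column (denominator 4−1=3):
T_{1}^{(1)} = 2.2791050 + (2.2791050 − 2.1218110)/3 = 2.3315363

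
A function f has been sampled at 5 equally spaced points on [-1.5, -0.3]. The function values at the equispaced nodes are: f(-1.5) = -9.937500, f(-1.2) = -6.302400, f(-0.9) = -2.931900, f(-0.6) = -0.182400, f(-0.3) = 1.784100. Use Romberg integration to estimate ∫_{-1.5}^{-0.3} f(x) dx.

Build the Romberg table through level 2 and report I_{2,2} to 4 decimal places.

-3.9969

I_{0,0} (trapezoid, 1 panel, h=1.2000): -4.892040
I_{1,0} (trapezoid, 2 panels, h=0.6000): -4.205160
I_{2,0} (trapezoid, 4 panels, h=0.3000): -4.048020
I_{1,1} = -4.205160 + (-4.205160 − (-4.892040))/3 = -3.976200
I_{2,1} = -4.048020 + (-4.048020 − (-4.205160))/3 = -3.995640
I_{2,2} = -3.995640 + (-3.995640 − (-3.976200))/15 = -3.996936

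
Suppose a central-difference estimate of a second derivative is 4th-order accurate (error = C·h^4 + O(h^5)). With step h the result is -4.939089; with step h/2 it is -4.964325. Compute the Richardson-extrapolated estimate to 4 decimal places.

The leading error scales as h^4; refining by a factor of 2 reduces it by 2^4 = 16.
Extrapolated value = (16·A(h/2) − A(h)) / (16 − 1)
= (16·(-4.964325) − (-4.939089)) / 15
= -74.490111 / 15 = -4.966007

-4.9660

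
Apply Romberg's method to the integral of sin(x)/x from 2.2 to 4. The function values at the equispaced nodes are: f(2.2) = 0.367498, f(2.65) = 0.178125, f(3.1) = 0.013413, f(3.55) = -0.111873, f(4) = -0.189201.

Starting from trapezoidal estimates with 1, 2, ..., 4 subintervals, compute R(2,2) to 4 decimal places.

R(0,0) (trapezoid, 1 panel, h=1.8000): 0.160467
R(1,0) (trapezoid, 2 panels, h=0.9000): 0.092305
R(2,0) (trapezoid, 4 panels, h=0.4500): 0.075966
R(1,1) = 0.092305 + (0.092305 − 0.160467)/3 = 0.069584
R(2,1) = 0.075966 + (0.075966 − 0.092305)/3 = 0.070520
R(2,2) = 0.070520 + (0.070520 − 0.069584)/15 = 0.070582

0.0706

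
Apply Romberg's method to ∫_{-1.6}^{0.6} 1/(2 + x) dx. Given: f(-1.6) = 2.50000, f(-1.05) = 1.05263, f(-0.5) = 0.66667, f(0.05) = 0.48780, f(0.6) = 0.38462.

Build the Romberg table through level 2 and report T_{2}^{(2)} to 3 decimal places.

T_{0}^{(0)} (trapezoid, 1 panel, h=2.2000): 3.17308
T_{1}^{(0)} (trapezoid, 2 panels, h=1.1000): 2.31988
T_{2}^{(0)} (trapezoid, 4 panels, h=0.5500): 2.00718
T_{1}^{(1)} = 2.31988 + (2.31988 − 3.17308)/3 = 2.03548
T_{2}^{(1)} = 2.00718 + (2.00718 − 2.31988)/3 = 1.90295
T_{2}^{(2)} = 1.90295 + (1.90295 − 2.03548)/15 = 1.89411

1.894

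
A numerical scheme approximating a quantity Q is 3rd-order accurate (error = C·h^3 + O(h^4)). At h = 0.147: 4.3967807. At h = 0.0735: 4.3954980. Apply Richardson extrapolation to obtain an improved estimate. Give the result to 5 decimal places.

The leading error scales as h^3; refining by a factor of 2 reduces it by 2^3 = 8.
Extrapolated value = (8·A(h/2) − A(h)) / (8 − 1)
= (8·4.3954980 − 4.3967807) / 7
= 30.7672033 / 7 = 4.3953148

4.39531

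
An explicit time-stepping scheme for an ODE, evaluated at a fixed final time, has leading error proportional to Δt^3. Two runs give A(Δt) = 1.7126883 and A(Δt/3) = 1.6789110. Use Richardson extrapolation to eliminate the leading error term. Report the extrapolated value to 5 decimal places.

1.67761

Extrapolated value = (27·A(Δt/3) − A(Δt)) / (27 − 1)
= (27·1.6789110 − 1.7126883) / 26
= 43.6179087 / 26 = 1.6776119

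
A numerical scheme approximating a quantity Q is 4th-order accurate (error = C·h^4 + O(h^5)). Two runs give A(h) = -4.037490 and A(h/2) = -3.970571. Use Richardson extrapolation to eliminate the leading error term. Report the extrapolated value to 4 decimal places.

-3.9661

The leading error scales as h^4; refining by a factor of 2 reduces it by 2^4 = 16.
Extrapolated value = (16·A(h/2) − A(h)) / (16 − 1)
= (16·(-3.970571) − (-4.037490)) / 15
= -59.491646 / 15 = -3.966110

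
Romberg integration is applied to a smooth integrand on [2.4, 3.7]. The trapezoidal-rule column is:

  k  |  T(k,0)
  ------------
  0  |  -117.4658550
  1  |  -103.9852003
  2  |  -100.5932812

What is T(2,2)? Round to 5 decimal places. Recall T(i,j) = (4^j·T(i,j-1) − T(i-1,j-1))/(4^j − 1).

Richardson extrapolation on the trapezoidal column (denominator 4−1=3):
T(1,1) = -103.9852003 + (-103.9852003 − (-117.4658550))/3 = -99.4916487
T(2,1) = (4·(-100.5932812) − (-103.9852003)) / 3 = -99.4626415
T(2,2) = (16·(-99.4626415) − (-99.4916487)) / 15 = -99.4607077
(Column j=1 coincides with Simpson's rule on the same nodes.)

-99.46071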